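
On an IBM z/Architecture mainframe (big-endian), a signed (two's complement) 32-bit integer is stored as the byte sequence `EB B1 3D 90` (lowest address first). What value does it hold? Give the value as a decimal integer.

-340705904

In big-endian order the high byte comes first in memory.
The bytes are already most-significant first: 0xEBB13D90.
Top bit is set, so as a signed 32-bit value this is 0xEBB13D90 − 2^32 = -340705904.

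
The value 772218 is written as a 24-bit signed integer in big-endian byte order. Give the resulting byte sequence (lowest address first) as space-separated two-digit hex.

772218 in hexadecimal, padded to 24 bits, is 0x0BC87A.
Split into bytes (most-significant first): 0B C8 7A.
Big-endian stores the most-significant byte at the lowest address.
So the memory order matches the most-significant-first order: 0B C8 7A.

0B C8 7A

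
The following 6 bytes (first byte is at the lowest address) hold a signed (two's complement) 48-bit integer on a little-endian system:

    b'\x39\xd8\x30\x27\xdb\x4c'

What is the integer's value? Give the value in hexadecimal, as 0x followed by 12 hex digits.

In little-endian order the low byte comes first in memory.
Reassemble most-significant byte first: 4C DB 27 30 D8 39 → 0x4CDB2730D839.

0x4CDB2730D839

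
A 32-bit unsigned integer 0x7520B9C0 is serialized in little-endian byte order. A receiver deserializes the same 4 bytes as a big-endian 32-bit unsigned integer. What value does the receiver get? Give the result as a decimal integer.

Stored little-endian, the bytes at ascending addresses are C0 B9 20 75.
Read back as big-endian, the last byte is least significant, giving 0xC0B92075.
0xC0B92075 = 3233357941.

3233357941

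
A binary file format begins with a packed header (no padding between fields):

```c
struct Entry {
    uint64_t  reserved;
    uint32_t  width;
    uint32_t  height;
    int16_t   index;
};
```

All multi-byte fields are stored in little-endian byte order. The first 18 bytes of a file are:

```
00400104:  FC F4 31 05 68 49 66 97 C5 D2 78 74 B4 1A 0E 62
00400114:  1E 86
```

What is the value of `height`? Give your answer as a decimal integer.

`height` follows `reserved` (8 B), `width` (4 B), so it starts at offset 8 + 4 = 12 and occupies 4 bytes.
Bytes at offsets 12..15: B4 1A 0E 62.
Little-endian: lowest address holds the least-significant byte.
Reassemble most-significant byte first: 62 0E 1A B4 → 0x620E1AB4.
0x620E1AB4 = 1645091508.

1645091508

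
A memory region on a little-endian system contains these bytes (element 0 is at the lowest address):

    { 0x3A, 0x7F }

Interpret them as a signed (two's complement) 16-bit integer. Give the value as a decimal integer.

32570

In little-endian order the low byte comes first in memory.
Reassemble most-significant byte first: 7F 3A → 0x7F3A.
0x7F3A = 32570.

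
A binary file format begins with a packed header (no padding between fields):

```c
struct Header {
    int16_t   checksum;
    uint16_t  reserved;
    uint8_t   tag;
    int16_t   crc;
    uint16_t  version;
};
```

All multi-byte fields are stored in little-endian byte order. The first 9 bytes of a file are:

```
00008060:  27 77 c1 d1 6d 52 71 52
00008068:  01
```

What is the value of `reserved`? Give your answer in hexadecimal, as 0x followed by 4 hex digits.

0xD1C1

`reserved` follows `checksum` (2 bytes), so it starts at byte offset 2 and occupies 2 bytes.
Bytes at offsets 2..3: C1 D1.
Little-endian: lowest address holds the least-significant byte.
Reassemble most-significant byte first: D1 C1 → 0xD1C1.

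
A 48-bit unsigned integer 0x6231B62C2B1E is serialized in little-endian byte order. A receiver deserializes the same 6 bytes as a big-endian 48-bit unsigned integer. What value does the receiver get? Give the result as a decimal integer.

33170782564706

Stored little-endian, the bytes at ascending addresses are 1E 2B 2C B6 31 62.
Read back as big-endian, the last byte is least significant, giving 0x1E2B2CB63162.
0x1E2B2CB63162 = 33170782564706.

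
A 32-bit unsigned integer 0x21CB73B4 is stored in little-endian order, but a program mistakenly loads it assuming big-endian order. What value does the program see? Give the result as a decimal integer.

3027487521

Stored little-endian, the bytes at ascending addresses are B4 73 CB 21.
Read back as big-endian, the last byte is least significant, giving 0xB473CB21.
0xB473CB21 = 3027487521.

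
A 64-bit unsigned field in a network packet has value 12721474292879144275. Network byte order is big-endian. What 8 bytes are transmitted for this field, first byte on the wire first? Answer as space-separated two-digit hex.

12721474292879144275 in hexadecimal, padded to 64 bits, is 0xB08BC177D6533553.
Split into bytes (most-significant first): B0 8B C1 77 D6 53 35 53.
Big-endian: lowest address holds the most-significant byte.
So the memory order matches the most-significant-first order: B0 8B C1 77 D6 53 35 53.

B0 8B C1 77 D6 53 35 53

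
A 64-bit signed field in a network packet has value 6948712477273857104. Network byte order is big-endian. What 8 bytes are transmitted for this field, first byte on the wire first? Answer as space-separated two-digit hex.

60 6E C9 2E A6 3B 9C 50

6948712477273857104 in hexadecimal, padded to 64 bits, is 0x606EC92EA63B9C50.
Split into bytes (most-significant first): 60 6E C9 2E A6 3B 9C 50.
In big-endian order the high byte comes first in memory.
So the memory order matches the most-significant-first order: 60 6E C9 2E A6 3B 9C 50.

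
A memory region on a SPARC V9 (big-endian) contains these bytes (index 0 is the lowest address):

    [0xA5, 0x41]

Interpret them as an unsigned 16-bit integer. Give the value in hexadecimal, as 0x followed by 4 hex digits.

In big-endian order the high byte comes first in memory.
The bytes are already most-significant first: 0xA541.

0xA541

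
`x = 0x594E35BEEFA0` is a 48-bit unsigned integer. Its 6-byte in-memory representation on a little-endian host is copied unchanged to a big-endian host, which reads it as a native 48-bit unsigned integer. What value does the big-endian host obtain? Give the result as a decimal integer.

176951548792409

Stored little-endian, the bytes at ascending addresses are A0 EF BE 35 4E 59.
Read back as big-endian, the last byte is least significant, giving 0xA0EFBE354E59.
0xA0EFBE354E59 = 176951548792409.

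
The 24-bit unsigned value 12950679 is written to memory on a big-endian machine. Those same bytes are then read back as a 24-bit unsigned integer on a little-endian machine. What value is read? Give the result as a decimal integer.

12950679 in 24-bit hexadecimal is 0xC59C97.
Stored big-endian, the bytes at ascending addresses are C5 9C 97.
Read back as little-endian, the first byte is least significant, giving 0x979CC5.
0x979CC5 = 9936069.

9936069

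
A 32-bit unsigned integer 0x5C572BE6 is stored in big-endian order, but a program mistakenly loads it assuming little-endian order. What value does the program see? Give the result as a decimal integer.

3861600092

Stored big-endian, the bytes at ascending addresses are 5C 57 2B E6.
Read back as little-endian, the first byte is least significant, giving 0xE62B575C.
0xE62B575C = 3861600092.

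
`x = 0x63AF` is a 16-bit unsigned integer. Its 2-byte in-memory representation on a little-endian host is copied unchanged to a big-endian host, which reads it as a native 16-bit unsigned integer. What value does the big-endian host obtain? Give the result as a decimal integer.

Stored little-endian, the bytes at ascending addresses are AF 63.
Read back as big-endian, the last byte is least significant, giving 0xAF63.
0xAF63 = 44899.

44899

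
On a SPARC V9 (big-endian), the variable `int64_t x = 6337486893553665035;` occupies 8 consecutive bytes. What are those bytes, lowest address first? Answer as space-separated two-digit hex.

6337486893553665035 in hexadecimal, padded to 64 bits, is 0x57F346C092F5C40B.
Split into bytes (most-significant first): 57 F3 46 C0 92 F5 C4 0B.
Big-endian stores the most-significant byte at the lowest address.
So the memory order matches the most-significant-first order: 57 F3 46 C0 92 F5 C4 0B.

57 F3 46 C0 92 F5 C4 0B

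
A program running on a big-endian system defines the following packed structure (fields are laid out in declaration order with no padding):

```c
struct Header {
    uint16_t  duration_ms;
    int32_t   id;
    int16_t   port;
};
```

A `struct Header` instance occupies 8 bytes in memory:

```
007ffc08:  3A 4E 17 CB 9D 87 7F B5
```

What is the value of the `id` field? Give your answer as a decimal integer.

`id` follows `duration_ms` (2 bytes), so it starts at byte offset 2 and occupies 4 bytes.
Bytes at offsets 2..5: 17 CB 9D 87.
Big-endian stores the most-significant byte at the lowest address.
The bytes are already most-significant first: 0x17CB9D87.
0x17CB9D87 = 399220103.

399220103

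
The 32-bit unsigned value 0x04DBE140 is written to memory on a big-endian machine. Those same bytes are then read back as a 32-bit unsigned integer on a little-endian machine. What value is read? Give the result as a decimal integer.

1088543492

Stored big-endian, the bytes at ascending addresses are 04 DB E1 40.
Read back as little-endian, the first byte is least significant, giving 0x40E1DB04.
0x40E1DB04 = 1088543492.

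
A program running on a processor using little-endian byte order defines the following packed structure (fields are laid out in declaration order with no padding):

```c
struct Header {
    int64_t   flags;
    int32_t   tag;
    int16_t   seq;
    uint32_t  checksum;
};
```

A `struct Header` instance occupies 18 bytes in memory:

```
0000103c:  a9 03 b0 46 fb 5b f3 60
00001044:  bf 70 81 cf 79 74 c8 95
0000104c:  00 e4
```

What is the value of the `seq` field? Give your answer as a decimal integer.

`seq` follows `flags` (8 B), `tag` (4 B), so it starts at offset 8 + 4 = 12 and occupies 2 bytes.
Bytes at offsets 12..13: 79 74.
In little-endian order the low byte comes first in memory.
Reassemble most-significant byte first: 74 79 → 0x7479.
0x7479 = 29817.

29817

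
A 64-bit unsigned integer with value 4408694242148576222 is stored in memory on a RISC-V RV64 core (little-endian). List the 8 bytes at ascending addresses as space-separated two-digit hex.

DE 6B 93 12 0E D4 2E 3D

4408694242148576222 in hexadecimal, padded to 64 bits, is 0x3D2ED40E12936BDE.
Split into bytes (most-significant first): 3D 2E D4 0E 12 93 6B DE.
In little-endian order the low byte comes first in memory.
So at ascending addresses the bytes are DE 6B 93 12 0E D4 2E 3D.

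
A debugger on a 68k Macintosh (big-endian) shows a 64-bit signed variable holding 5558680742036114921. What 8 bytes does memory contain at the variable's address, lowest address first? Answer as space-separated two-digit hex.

4D 24 66 AF 08 DE 0D E9

5558680742036114921 in hexadecimal, padded to 64 bits, is 0x4D2466AF08DE0DE9.
Split into bytes (most-significant first): 4D 24 66 AF 08 DE 0D E9.
Big-endian: lowest address holds the most-significant byte.
So the memory order matches the most-significant-first order: 4D 24 66 AF 08 DE 0D E9.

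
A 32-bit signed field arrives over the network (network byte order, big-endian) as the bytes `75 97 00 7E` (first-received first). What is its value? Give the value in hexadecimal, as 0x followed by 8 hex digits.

0x7597007E

Big-endian: lowest address holds the most-significant byte.
The bytes are already most-significant first: 0x7597007E.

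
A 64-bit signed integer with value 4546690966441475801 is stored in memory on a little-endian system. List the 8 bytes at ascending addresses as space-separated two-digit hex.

D9 BE 38 36 58 17 19 3F

4546690966441475801 in hexadecimal, padded to 64 bits, is 0x3F1917583638BED9.
Split into bytes (most-significant first): 3F 19 17 58 36 38 BE D9.
Little-endian stores the least-significant byte at the lowest address.
So at ascending addresses the bytes are D9 BE 38 36 58 17 19 3F.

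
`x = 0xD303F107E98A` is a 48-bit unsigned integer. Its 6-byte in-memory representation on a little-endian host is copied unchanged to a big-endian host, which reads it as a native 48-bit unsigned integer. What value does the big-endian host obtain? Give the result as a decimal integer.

152733465248723

Stored little-endian, the bytes at ascending addresses are 8A E9 07 F1 03 D3.
Read back as big-endian, the last byte is least significant, giving 0x8AE907F103D3.
0x8AE907F103D3 = 152733465248723.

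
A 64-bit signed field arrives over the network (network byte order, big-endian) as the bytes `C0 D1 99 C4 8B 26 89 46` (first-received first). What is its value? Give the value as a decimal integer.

-4552688678867662522

In big-endian order the high byte comes first in memory.
The bytes are already most-significant first: 0xC0D199C48B268946.
Top bit is set, so as a signed 64-bit value this is 0xC0D199C48B268946 − 2^64 = -4552688678867662522.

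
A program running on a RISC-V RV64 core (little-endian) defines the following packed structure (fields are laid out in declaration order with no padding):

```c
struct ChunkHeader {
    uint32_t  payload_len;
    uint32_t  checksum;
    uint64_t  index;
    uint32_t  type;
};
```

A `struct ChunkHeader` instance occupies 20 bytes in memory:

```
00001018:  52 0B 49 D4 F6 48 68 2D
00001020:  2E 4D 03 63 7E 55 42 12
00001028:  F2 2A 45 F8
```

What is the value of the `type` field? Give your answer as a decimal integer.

4165282546

`type` follows `payload_len` (4 B), `checksum` (4 B), `index` (8 B), so it starts at offset 4 + 4 + 8 = 16 and occupies 4 bytes.
Bytes at offsets 16..19: F2 2A 45 F8.
Little-endian: lowest address holds the least-significant byte.
Reassemble most-significant byte first: F8 45 2A F2 → 0xF8452AF2.
0xF8452AF2 = 4165282546.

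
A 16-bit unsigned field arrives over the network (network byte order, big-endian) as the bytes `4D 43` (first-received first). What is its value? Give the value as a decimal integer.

19779

In big-endian order the high byte comes first in memory.
The bytes are already most-significant first: 0x4D43.
0x4D43 = 19779.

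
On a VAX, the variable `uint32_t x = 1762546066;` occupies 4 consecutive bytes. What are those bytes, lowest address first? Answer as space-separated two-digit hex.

92 51 0E 69

1762546066 in hexadecimal, padded to 32 bits, is 0x690E5192.
Split into bytes (most-significant first): 69 0E 51 92.
Little-endian stores the least-significant byte at the lowest address.
So at ascending addresses the bytes are 92 51 0E 69.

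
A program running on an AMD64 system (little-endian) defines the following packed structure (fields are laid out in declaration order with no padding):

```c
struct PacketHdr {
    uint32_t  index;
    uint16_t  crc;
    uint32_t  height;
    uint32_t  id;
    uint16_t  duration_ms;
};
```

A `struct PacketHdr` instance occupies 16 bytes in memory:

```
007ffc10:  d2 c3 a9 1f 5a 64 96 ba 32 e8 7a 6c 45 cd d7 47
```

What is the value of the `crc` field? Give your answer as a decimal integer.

25690

`crc` follows `index` (4 bytes), so it starts at byte offset 4 and occupies 2 bytes.
Bytes at offsets 4..5: 5A 64.
In little-endian order the low byte comes first in memory.
Reassemble most-significant byte first: 64 5A → 0x645A.
0x645A = 25690.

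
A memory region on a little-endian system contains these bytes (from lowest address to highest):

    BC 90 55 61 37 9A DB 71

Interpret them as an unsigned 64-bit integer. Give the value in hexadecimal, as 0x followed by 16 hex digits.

0x71DB9A37615590BC

Little-endian stores the least-significant byte at the lowest address.
Reassemble most-significant byte first: 71 DB 9A 37 61 55 90 BC → 0x71DB9A37615590BC.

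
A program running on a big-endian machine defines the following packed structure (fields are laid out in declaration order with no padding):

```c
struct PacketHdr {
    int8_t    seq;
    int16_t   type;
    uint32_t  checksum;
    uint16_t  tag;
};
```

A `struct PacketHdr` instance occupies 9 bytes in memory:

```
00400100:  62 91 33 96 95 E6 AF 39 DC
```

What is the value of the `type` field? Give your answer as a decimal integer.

`type` follows `seq` (1 byte), so it starts at byte offset 1 and occupies 2 bytes.
Bytes at offsets 1..2: 91 33.
Big-endian stores the most-significant byte at the lowest address.
The bytes are already most-significant first: 0x9133.
Top bit is set, so as a signed 16-bit value this is 0x9133 − 2^16 = -28365.

-28365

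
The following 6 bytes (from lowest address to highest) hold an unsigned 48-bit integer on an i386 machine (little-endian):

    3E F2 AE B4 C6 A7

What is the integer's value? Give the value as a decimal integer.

184471876727358

Little-endian stores the least-significant byte at the lowest address.
Reassemble most-significant byte first: A7 C6 B4 AE F2 3E → 0xA7C6B4AEF23E.
0xA7C6B4AEF23E = 184471876727358.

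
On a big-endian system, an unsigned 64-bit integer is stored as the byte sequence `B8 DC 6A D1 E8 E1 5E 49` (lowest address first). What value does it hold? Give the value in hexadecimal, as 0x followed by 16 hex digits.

0xB8DC6AD1E8E15E49

Big-endian stores the most-significant byte at the lowest address.
The bytes are already most-significant first: 0xB8DC6AD1E8E15E49.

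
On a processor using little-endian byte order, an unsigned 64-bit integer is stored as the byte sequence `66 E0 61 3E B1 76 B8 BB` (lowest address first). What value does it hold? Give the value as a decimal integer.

Little-endian: lowest address holds the least-significant byte.
Reassemble most-significant byte first: BB B8 76 B1 3E 61 E0 66 → 0xBBB876B13E61E066.
0xBBB876B13E61E066 = 13526691984435175526.

13526691984435175526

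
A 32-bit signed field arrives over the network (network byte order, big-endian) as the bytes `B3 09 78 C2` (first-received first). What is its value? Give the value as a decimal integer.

-1291224894

Big-endian stores the most-significant byte at the lowest address.
The bytes are already most-significant first: 0xB30978C2.
Top bit is set, so as a signed 32-bit value this is 0xB30978C2 − 2^32 = -1291224894.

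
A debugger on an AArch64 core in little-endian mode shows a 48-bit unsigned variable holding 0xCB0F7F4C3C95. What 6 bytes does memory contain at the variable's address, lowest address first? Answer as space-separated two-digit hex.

Split into bytes (most-significant first): CB 0F 7F 4C 3C 95.
In little-endian order the low byte comes first in memory.
So at ascending addresses the bytes are 95 3C 4C 7F 0F CB.

95 3C 4C 7F 0F CB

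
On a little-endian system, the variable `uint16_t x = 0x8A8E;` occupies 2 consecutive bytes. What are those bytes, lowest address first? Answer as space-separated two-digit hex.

8E 8A

Split into bytes (most-significant first): 8A 8E.
Little-endian stores the least-significant byte at the lowest address.
So at ascending addresses the bytes are 8E 8A.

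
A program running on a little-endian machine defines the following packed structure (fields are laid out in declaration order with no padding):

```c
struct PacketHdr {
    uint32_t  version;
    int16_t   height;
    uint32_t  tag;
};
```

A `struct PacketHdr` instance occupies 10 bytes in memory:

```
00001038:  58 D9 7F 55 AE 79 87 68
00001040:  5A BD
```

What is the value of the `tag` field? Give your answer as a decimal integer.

3176818823

`tag` follows `version` (4 B), `height` (2 B), so it starts at offset 4 + 2 = 6 and occupies 4 bytes.
Bytes at offsets 6..9: 87 68 5A BD.
In little-endian order the low byte comes first in memory.
Reassemble most-significant byte first: BD 5A 68 87 → 0xBD5A6887.
0xBD5A6887 = 3176818823.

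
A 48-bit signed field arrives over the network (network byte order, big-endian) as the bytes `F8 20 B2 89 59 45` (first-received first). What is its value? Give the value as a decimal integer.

-8655658723003

Big-endian: lowest address holds the most-significant byte.
The bytes are already most-significant first: 0xF820B2895945.
Top bit is set, so as a signed 48-bit value this is 0xF820B2895945 − 2^48 = -8655658723003.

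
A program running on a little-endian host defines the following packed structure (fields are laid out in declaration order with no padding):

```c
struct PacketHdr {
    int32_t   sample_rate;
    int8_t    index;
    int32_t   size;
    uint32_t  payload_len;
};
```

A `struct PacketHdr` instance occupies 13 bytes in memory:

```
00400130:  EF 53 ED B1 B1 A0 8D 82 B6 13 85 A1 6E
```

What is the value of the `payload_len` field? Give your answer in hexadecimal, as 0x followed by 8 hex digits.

0x6EA18513

`payload_len` follows `sample_rate` (4 B), `index` (1 B), `size` (4 B), so it starts at offset 4 + 1 + 4 = 9 and occupies 4 bytes.
Bytes at offsets 9..12: 13 85 A1 6E.
In little-endian order the low byte comes first in memory.
Reassemble most-significant byte first: 6E A1 85 13 → 0x6EA18513.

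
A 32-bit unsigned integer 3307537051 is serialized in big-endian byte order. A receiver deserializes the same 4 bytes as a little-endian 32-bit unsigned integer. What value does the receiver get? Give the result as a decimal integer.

3307537051 in 32-bit hexadecimal is 0xC525029B.
Stored big-endian, the bytes at ascending addresses are C5 25 02 9B.
Read back as little-endian, the first byte is least significant, giving 0x9B0225C5.
0x9B0225C5 = 2600609221.

2600609221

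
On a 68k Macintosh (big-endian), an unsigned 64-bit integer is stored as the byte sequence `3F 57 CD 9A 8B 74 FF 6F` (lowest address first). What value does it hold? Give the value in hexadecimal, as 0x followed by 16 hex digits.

0x3F57CD9A8B74FF6F

In big-endian order the high byte comes first in memory.
The bytes are already most-significant first: 0x3F57CD9A8B74FF6F.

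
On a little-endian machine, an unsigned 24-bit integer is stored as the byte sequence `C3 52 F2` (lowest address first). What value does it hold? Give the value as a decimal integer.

15880899

In little-endian order the low byte comes first in memory.
Reassemble most-significant byte first: F2 52 C3 → 0xF252C3.
0xF252C3 = 15880899.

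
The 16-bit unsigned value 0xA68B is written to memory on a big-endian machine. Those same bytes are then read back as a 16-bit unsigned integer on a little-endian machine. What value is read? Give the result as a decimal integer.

Stored big-endian, the bytes at ascending addresses are A6 8B.
Read back as little-endian, the first byte is least significant, giving 0x8BA6.
0x8BA6 = 35750.

35750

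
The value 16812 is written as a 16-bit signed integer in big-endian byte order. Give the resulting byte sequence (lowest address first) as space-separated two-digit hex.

41 AC

16812 in hexadecimal, padded to 16 bits, is 0x41AC.
Split into bytes (most-significant first): 41 AC.
In big-endian order the high byte comes first in memory.
So the memory order matches the most-significant-first order: 41 AC.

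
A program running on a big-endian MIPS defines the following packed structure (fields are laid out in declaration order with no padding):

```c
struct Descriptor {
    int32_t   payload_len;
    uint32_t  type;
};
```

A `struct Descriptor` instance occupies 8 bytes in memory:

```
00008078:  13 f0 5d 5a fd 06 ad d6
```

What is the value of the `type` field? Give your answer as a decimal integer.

`type` follows `payload_len` (4 bytes), so it starts at byte offset 4 and occupies 4 bytes.
Bytes at offsets 4..7: FD 06 AD D6.
Big-endian stores the most-significant byte at the lowest address.
The bytes are already most-significant first: 0xFD06ADD6.
0xFD06ADD6 = 4245073366.

4245073366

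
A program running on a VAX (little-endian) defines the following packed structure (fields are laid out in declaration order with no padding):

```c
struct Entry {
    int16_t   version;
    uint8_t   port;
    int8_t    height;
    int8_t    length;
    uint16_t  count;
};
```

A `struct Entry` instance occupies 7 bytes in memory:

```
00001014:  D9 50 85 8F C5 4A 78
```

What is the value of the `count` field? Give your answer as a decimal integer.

`count` follows `version` (2 B), `port` (1 B), `height` (1 B), `length` (1 B), so it starts at offset 2 + 1 + 1 + 1 = 5 and occupies 2 bytes.
Bytes at offsets 5..6: 4A 78.
Little-endian: lowest address holds the least-significant byte.
Reassemble most-significant byte first: 78 4A → 0x784A.
0x784A = 30794.

30794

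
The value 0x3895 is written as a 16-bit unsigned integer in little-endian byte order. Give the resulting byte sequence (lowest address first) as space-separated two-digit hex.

95 38

Split into bytes (most-significant first): 38 95.
Little-endian: lowest address holds the least-significant byte.
So at ascending addresses the bytes are 95 38.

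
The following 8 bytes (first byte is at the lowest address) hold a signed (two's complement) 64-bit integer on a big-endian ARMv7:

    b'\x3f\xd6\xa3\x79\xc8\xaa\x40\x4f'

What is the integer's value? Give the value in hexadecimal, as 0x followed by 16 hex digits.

0x3FD6A379C8AA404F

Big-endian: lowest address holds the most-significant byte.
The bytes are already most-significant first: 0x3FD6A379C8AA404F.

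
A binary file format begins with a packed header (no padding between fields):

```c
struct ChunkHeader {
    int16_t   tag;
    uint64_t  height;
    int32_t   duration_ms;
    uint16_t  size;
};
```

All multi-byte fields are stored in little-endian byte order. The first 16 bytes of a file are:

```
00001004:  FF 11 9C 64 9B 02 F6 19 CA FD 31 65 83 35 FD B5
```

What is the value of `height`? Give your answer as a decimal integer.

`height` follows `tag` (2 bytes), so it starts at byte offset 2 and occupies 8 bytes.
Bytes at offsets 2..9: 9C 64 9B 02 F6 19 CA FD.
Little-endian stores the least-significant byte at the lowest address.
Reassemble most-significant byte first: FD CA 19 F6 02 9B 64 9C → 0xFDCA19F6029B649C.
0xFDCA19F6029B649C = 18287457781287707804.

18287457781287707804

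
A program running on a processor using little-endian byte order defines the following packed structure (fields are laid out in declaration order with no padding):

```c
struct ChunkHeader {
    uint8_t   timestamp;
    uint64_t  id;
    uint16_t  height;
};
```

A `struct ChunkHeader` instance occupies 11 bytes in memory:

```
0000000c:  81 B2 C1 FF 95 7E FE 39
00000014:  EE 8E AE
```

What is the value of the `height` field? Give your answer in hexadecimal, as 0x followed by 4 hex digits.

0xAE8E

`height` follows `timestamp` (1 B), `id` (8 B), so it starts at offset 1 + 8 = 9 and occupies 2 bytes.
Bytes at offsets 9..10: 8E AE.
In little-endian order the low byte comes first in memory.
Reassemble most-significant byte first: AE 8E → 0xAE8E.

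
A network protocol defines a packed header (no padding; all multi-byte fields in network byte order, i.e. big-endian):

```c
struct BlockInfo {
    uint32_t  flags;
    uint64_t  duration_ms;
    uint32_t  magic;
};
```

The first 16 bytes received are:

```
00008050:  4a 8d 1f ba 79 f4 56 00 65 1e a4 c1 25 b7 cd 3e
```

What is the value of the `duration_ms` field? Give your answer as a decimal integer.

`duration_ms` follows `flags` (4 bytes), so it starts at byte offset 4 and occupies 8 bytes.
Bytes at offsets 4..11: 79 F4 56 00 65 1E A4 C1.
Big-endian stores the most-significant byte at the lowest address.
The bytes are already most-significant first: 0x79F45600651EA4C1.
0x79F45600651EA4C1 = 8787743332603176129.

8787743332603176129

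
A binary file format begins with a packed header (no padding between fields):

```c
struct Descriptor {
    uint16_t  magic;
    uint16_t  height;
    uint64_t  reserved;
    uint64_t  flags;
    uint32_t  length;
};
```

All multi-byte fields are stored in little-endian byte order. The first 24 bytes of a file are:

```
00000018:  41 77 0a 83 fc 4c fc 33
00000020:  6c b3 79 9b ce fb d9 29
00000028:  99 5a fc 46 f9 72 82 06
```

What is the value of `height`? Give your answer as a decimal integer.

`height` follows `magic` (2 bytes), so it starts at byte offset 2 and occupies 2 bytes.
Bytes at offsets 2..3: 0A 83.
In little-endian order the low byte comes first in memory.
Reassemble most-significant byte first: 83 0A → 0x830A.
0x830A = 33546.

33546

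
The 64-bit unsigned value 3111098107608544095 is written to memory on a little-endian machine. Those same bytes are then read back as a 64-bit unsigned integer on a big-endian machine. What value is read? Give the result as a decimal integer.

6895967455350828075

3111098107608544095 in 64-bit hexadecimal is 0x2B2CD73EDD65B35F.
Stored little-endian, the bytes at ascending addresses are 5F B3 65 DD 3E D7 2C 2B.
Read back as big-endian, the last byte is least significant, giving 0x5FB365DD3ED72C2B.
0x5FB365DD3ED72C2B = 6895967455350828075.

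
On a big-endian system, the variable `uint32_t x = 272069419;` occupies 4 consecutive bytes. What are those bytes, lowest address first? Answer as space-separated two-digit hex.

10 37 73 2B

272069419 in hexadecimal, padded to 32 bits, is 0x1037732B.
Split into bytes (most-significant first): 10 37 73 2B.
In big-endian order the high byte comes first in memory.
So the memory order matches the most-significant-first order: 10 37 73 2B.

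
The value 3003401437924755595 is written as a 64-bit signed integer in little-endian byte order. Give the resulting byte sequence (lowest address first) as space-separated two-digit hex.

3003401437924755595 in hexadecimal, padded to 64 bits, is 0x29AE39B1F167088B.
Split into bytes (most-significant first): 29 AE 39 B1 F1 67 08 8B.
Little-endian stores the least-significant byte at the lowest address.
So at ascending addresses the bytes are 8B 08 67 F1 B1 39 AE 29.

8B 08 67 F1 B1 39 AE 29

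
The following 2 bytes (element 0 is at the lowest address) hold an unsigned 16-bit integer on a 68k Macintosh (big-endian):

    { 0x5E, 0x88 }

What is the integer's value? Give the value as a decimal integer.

24200

Big-endian stores the most-significant byte at the lowest address.
The bytes are already most-significant first: 0x5E88.
0x5E88 = 24200.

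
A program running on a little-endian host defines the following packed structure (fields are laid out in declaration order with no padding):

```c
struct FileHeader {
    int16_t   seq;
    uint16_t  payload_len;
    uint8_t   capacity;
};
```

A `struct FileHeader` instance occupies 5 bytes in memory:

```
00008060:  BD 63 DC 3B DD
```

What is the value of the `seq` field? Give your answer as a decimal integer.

`seq` is the first field, at byte offset 0, occupying 2 bytes.
Bytes at offsets 0..1: BD 63.
Little-endian stores the least-significant byte at the lowest address.
Reassemble most-significant byte first: 63 BD → 0x63BD.
0x63BD = 25533.

25533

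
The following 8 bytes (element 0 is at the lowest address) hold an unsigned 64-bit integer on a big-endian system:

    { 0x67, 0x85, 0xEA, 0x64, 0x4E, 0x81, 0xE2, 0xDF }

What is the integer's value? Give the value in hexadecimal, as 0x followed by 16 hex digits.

Big-endian stores the most-significant byte at the lowest address.
The bytes are already most-significant first: 0x6785EA644E81E2DF.

0x6785EA644E81E2DF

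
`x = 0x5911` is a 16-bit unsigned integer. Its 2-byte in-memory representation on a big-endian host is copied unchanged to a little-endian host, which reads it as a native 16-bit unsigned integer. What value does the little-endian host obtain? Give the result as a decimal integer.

Stored big-endian, the bytes at ascending addresses are 59 11.
Read back as little-endian, the first byte is least significant, giving 0x1159.
0x1159 = 4441.

4441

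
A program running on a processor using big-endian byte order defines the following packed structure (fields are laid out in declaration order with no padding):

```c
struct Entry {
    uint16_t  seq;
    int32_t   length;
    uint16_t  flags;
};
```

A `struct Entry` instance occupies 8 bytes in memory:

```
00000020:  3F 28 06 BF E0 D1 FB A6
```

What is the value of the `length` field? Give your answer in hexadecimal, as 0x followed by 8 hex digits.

0x06BFE0D1

`length` follows `seq` (2 bytes), so it starts at byte offset 2 and occupies 4 bytes.
Bytes at offsets 2..5: 06 BF E0 D1.
In big-endian order the high byte comes first in memory.
The bytes are already most-significant first: 0x06BFE0D1.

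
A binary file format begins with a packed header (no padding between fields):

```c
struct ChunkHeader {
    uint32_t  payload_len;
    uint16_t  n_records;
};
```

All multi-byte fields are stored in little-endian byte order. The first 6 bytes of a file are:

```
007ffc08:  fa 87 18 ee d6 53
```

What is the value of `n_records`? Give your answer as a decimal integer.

21462

`n_records` follows `payload_len` (4 bytes), so it starts at byte offset 4 and occupies 2 bytes.
Bytes at offsets 4..5: D6 53.
In little-endian order the low byte comes first in memory.
Reassemble most-significant byte first: 53 D6 → 0x53D6.
0x53D6 = 21462.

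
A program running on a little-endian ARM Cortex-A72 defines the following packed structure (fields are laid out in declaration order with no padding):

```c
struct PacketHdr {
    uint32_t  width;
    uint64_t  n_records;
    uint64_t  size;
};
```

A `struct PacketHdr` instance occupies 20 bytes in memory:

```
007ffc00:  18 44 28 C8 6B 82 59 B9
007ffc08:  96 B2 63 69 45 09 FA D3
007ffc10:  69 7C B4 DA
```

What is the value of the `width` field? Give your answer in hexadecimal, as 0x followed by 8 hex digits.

`width` is the first field, at byte offset 0, occupying 4 bytes.
Bytes at offsets 0..3: 18 44 28 C8.
In little-endian order the low byte comes first in memory.
Reassemble most-significant byte first: C8 28 44 18 → 0xC8284418.

0xC8284418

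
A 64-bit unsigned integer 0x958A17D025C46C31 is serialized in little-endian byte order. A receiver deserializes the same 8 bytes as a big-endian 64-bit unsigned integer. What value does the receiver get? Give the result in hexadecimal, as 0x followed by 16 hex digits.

Stored little-endian, the bytes at ascending addresses are 31 6C C4 25 D0 17 8A 95.
Read back as big-endian, the last byte is least significant, giving 0x316CC425D0178A95.

0x316CC425D0178A95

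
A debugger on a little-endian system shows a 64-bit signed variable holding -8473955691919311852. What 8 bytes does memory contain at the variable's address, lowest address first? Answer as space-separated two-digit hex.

Two's complement of -8473955691919311852 in 64 bits: 8473955691919311852 = 0x759989CE0B4003EC; invert → 0x8A667631F4BFFC13; add 1 → 0x8A667631F4BFFC14.
Split into bytes (most-significant first): 8A 66 76 31 F4 BF FC 14.
In little-endian order the low byte comes first in memory.
So at ascending addresses the bytes are 14 FC BF F4 31 76 66 8A.

14 FC BF F4 31 76 66 8A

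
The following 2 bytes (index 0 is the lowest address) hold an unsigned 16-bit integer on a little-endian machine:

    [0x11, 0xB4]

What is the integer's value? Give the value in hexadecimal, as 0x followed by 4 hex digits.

In little-endian order the low byte comes first in memory.
Reassemble most-significant byte first: B4 11 → 0xB411.

0xB411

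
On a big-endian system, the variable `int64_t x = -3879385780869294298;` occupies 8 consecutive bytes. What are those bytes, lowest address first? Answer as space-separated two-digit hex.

CA 29 A7 2F A8 95 97 26

Two's complement of -3879385780869294298 in 64 bits: 3879385780869294298 = 0x35D658D0576A68DA; invert → 0xCA29A72FA8959725; add 1 → 0xCA29A72FA8959726.
Split into bytes (most-significant first): CA 29 A7 2F A8 95 97 26.
Big-endian stores the most-significant byte at the lowest address.
So the memory order matches the most-significant-first order: CA 29 A7 2F A8 95 97 26.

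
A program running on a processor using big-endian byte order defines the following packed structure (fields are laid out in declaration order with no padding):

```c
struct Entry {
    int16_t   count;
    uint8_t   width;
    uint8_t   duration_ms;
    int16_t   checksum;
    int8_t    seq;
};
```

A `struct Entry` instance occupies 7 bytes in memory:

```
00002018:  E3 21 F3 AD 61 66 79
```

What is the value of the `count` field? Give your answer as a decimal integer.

`count` is the first field, at byte offset 0, occupying 2 bytes.
Bytes at offsets 0..1: E3 21.
In big-endian order the high byte comes first in memory.
The bytes are already most-significant first: 0xE321.
Top bit is set, so as a signed 16-bit value this is 0xE321 − 2^16 = -7391.

-7391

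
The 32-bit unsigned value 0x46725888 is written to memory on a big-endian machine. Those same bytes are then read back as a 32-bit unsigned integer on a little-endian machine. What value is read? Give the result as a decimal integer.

2287497798

Stored big-endian, the bytes at ascending addresses are 46 72 58 88.
Read back as little-endian, the first byte is least significant, giving 0x88587246.
0x88587246 = 2287497798.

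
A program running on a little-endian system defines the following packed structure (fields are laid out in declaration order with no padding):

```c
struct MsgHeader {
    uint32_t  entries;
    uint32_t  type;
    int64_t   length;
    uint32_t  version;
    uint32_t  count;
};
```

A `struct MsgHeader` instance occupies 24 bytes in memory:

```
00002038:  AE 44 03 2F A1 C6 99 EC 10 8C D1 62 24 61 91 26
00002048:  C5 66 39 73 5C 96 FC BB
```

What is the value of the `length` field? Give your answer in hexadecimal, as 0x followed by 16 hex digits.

0x2691612462D18C10

`length` follows `entries` (4 B), `type` (4 B), so it starts at offset 4 + 4 = 8 and occupies 8 bytes.
Bytes at offsets 8..15: 10 8C D1 62 24 61 91 26.
Little-endian: lowest address holds the least-significant byte.
Reassemble most-significant byte first: 26 91 61 24 62 D1 8C 10 → 0x2691612462D18C10.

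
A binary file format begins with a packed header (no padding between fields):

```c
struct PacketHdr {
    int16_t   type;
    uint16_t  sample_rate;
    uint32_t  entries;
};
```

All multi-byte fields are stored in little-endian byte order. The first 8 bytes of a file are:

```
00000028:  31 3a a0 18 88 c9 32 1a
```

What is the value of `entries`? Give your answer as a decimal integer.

439536008

`entries` follows `type` (2 B), `sample_rate` (2 B), so it starts at offset 2 + 2 = 4 and occupies 4 bytes.
Bytes at offsets 4..7: 88 C9 32 1A.
In little-endian order the low byte comes first in memory.
Reassemble most-significant byte first: 1A 32 C9 88 → 0x1A32C988.
0x1A32C988 = 439536008.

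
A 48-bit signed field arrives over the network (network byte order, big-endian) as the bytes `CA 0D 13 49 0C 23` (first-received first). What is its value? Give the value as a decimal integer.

Big-endian: lowest address holds the most-significant byte.
The bytes are already most-significant first: 0xCA0D13490C23.
Top bit is set, so as a signed 48-bit value this is 0xCA0D13490C23 − 2^48 = -59317469770717.

-59317469770717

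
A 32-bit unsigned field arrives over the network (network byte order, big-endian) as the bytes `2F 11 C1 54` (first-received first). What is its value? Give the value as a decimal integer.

Big-endian: lowest address holds the most-significant byte.
The bytes are already most-significant first: 0x2F11C154.
0x2F11C154 = 789692756.

789692756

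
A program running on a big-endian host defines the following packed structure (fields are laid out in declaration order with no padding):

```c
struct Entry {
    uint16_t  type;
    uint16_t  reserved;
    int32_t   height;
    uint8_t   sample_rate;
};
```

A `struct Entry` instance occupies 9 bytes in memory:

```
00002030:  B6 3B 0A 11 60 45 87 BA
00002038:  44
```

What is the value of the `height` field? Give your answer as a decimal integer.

1615169466

`height` follows `type` (2 B), `reserved` (2 B), so it starts at offset 2 + 2 = 4 and occupies 4 bytes.
Bytes at offsets 4..7: 60 45 87 BA.
Big-endian stores the most-significant byte at the lowest address.
The bytes are already most-significant first: 0x604587BA.
0x604587BA = 1615169466.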